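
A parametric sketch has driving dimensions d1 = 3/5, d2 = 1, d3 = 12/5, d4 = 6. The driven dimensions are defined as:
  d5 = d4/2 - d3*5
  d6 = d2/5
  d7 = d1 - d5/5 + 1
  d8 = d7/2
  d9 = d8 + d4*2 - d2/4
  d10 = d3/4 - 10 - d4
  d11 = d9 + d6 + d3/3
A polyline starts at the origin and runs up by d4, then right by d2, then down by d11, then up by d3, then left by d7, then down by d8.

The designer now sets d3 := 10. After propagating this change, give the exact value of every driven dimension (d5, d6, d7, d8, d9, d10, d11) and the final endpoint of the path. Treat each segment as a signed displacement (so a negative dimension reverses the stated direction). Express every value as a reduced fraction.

Apply edit: d3 := 10
  d5 = d4/2 - d3*5 = -47
  d6 = d2/5 = 1/5
  d7 = d1 - d5/5 + 1 = 11
  d8 = d7/2 = 11/2
  d9 = d8 + d4*2 - d2/4 = 69/4
  d10 = d3/4 - 10 - d4 = -27/2
  d11 = d9 + d6 + d3/3 = 1247/60
Walk from origin (0, 0):
  seg 1: up by d4 = 6 → (0, 6)
  seg 2: right by d2 = 1 → (1, 6)
  seg 3: down by d11 = 1247/60 → (1, -887/60)
  seg 4: up by d3 = 10 → (1, -287/60)
  seg 5: left by d7 = 11 → (-10, -287/60)
  seg 6: down by d8 = 11/2 → (-10, -617/60)

d5 = -47
d6 = 1/5
d7 = 11
d8 = 11/2
d9 = 69/4
d10 = -27/2
d11 = 1247/60
endpoint = (-10, -617/60)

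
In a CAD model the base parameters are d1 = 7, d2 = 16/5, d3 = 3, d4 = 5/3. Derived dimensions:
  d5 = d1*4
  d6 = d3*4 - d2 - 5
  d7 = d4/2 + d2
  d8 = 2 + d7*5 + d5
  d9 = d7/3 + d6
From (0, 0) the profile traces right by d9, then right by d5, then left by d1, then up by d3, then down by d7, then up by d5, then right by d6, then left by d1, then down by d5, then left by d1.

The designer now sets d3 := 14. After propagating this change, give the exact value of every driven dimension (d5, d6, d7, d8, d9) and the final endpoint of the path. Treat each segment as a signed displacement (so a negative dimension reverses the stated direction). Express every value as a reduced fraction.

Apply edit: d3 := 14
  d5 = d1*4 = 28
  d6 = d3*4 - d2 - 5 = 239/5
  d7 = d4/2 + d2 = 121/30
  d8 = 2 + d7*5 + d5 = 301/6
  d9 = d7/3 + d6 = 4423/90
Walk from origin (0, 0):
  seg 1: right by d9 = 4423/90 → (4423/90, 0)
  seg 2: right by d5 = 28 → (6943/90, 0)
  seg 3: left by d1 = 7 → (6313/90, 0)
  seg 4: up by d3 = 14 → (6313/90, 14)
  seg 5: down by d7 = 121/30 → (6313/90, 299/30)
  seg 6: up by d5 = 28 → (6313/90, 1139/30)
  seg 7: right by d6 = 239/5 → (2123/18, 1139/30)
  seg 8: left by d1 = 7 → (1997/18, 1139/30)
  seg 9: down by d5 = 28 → (1997/18, 299/30)
  seg 10: left by d1 = 7 → (1871/18, 299/30)

d5 = 28
d6 = 239/5
d7 = 121/30
d8 = 301/6
d9 = 4423/90
endpoint = (1871/18, 299/30)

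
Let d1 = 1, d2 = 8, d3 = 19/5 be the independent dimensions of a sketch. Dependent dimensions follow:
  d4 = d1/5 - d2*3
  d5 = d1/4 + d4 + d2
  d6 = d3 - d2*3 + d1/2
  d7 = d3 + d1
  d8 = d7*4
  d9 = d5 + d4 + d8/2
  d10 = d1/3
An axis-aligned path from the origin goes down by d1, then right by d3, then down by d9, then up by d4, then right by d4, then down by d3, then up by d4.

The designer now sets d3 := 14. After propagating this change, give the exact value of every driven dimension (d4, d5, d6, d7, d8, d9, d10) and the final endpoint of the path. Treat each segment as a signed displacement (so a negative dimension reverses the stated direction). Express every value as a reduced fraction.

Apply edit: d3 := 14
  d4 = d1/5 - d2*3 = -119/5
  d5 = d1/4 + d4 + d2 = -311/20
  d6 = d3 - d2*3 + d1/2 = -19/2
  d7 = d3 + d1 = 15
  d8 = d7*4 = 60
  d9 = d5 + d4 + d8/2 = -187/20
  d10 = d1/3 = 1/3
Walk from origin (0, 0):
  seg 1: down by d1 = 1 → (0, -1)
  seg 2: right by d3 = 14 → (14, -1)
  seg 3: down by d9 = -187/20 → (14, 167/20)
  seg 4: up by d4 = -119/5 → (14, -309/20)
  seg 5: right by d4 = -119/5 → (-49/5, -309/20)
  seg 6: down by d3 = 14 → (-49/5, -589/20)
  seg 7: up by d4 = -119/5 → (-49/5, -213/4)

d4 = -119/5
d5 = -311/20
d6 = -19/2
d7 = 15
d8 = 60
d9 = -187/20
d10 = 1/3
endpoint = (-49/5, -213/4)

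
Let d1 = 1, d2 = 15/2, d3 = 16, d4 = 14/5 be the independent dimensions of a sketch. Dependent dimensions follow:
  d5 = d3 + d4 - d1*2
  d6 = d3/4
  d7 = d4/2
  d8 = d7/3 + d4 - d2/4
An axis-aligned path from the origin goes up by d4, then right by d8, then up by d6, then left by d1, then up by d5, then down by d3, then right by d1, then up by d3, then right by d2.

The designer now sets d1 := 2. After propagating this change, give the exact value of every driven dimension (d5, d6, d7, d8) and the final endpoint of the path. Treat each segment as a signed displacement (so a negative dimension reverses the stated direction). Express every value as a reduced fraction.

d5 = 74/5
d6 = 4
d7 = 7/5
d8 = 167/120
endpoint = (1067/120, 108/5)

Apply edit: d1 := 2
  d5 = d3 + d4 - d1*2 = 74/5
  d6 = d3/4 = 4
  d7 = d4/2 = 7/5
  d8 = d7/3 + d4 - d2/4 = 167/120
Walk from origin (0, 0):
  seg 1: up by d4 = 14/5 → (0, 14/5)
  seg 2: right by d8 = 167/120 → (167/120, 14/5)
  seg 3: up by d6 = 4 → (167/120, 34/5)
  seg 4: left by d1 = 2 → (-73/120, 34/5)
  seg 5: up by d5 = 74/5 → (-73/120, 108/5)
  seg 6: down by d3 = 16 → (-73/120, 28/5)
  seg 7: right by d1 = 2 → (167/120, 28/5)
  seg 8: up by d3 = 16 → (167/120, 108/5)
  seg 9: right by d2 = 15/2 → (1067/120, 108/5)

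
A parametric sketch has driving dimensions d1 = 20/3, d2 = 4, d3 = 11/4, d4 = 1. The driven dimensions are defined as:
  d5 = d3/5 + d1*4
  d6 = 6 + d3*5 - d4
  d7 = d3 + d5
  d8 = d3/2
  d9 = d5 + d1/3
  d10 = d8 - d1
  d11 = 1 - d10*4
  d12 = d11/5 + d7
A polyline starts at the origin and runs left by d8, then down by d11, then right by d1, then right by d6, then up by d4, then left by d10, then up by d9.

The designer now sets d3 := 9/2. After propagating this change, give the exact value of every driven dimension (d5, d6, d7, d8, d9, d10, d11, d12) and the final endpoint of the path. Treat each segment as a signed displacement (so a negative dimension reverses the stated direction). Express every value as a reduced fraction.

d5 = 827/30
d6 = 55/2
d7 = 481/15
d8 = 9/4
d9 = 2681/90
d10 = -53/12
d11 = 56/3
d12 = 179/5
endpoint = (109/3, 1091/90)

Apply edit: d3 := 9/2
  d5 = d3/5 + d1*4 = 827/30
  d6 = 6 + d3*5 - d4 = 55/2
  d7 = d3 + d5 = 481/15
  d8 = d3/2 = 9/4
  d9 = d5 + d1/3 = 2681/90
  d10 = d8 - d1 = -53/12
  d11 = 1 - d10*4 = 56/3
  d12 = d11/5 + d7 = 179/5
Walk from origin (0, 0):
  seg 1: left by d8 = 9/4 → (-9/4, 0)
  seg 2: down by d11 = 56/3 → (-9/4, -56/3)
  seg 3: right by d1 = 20/3 → (53/12, -56/3)
  seg 4: right by d6 = 55/2 → (383/12, -56/3)
  seg 5: up by d4 = 1 → (383/12, -53/3)
  seg 6: left by d10 = -53/12 → (109/3, -53/3)
  seg 7: up by d9 = 2681/90 → (109/3, 1091/90)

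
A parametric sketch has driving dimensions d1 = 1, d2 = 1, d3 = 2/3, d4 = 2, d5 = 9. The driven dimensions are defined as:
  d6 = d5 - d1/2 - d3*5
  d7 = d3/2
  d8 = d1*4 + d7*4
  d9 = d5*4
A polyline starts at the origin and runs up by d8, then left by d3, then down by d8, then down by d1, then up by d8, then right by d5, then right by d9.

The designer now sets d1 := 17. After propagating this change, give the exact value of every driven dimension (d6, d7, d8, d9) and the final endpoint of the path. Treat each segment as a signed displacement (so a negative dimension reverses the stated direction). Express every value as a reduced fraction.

d6 = -17/6
d7 = 1/3
d8 = 208/3
d9 = 36
endpoint = (133/3, 157/3)

Apply edit: d1 := 17
  d6 = d5 - d1/2 - d3*5 = -17/6
  d7 = d3/2 = 1/3
  d8 = d1*4 + d7*4 = 208/3
  d9 = d5*4 = 36
Walk from origin (0, 0):
  seg 1: up by d8 = 208/3 → (0, 208/3)
  seg 2: left by d3 = 2/3 → (-2/3, 208/3)
  seg 3: down by d8 = 208/3 → (-2/3, 0)
  seg 4: down by d1 = 17 → (-2/3, -17)
  seg 5: up by d8 = 208/3 → (-2/3, 157/3)
  seg 6: right by d5 = 9 → (25/3, 157/3)
  seg 7: right by d9 = 36 → (133/3, 157/3)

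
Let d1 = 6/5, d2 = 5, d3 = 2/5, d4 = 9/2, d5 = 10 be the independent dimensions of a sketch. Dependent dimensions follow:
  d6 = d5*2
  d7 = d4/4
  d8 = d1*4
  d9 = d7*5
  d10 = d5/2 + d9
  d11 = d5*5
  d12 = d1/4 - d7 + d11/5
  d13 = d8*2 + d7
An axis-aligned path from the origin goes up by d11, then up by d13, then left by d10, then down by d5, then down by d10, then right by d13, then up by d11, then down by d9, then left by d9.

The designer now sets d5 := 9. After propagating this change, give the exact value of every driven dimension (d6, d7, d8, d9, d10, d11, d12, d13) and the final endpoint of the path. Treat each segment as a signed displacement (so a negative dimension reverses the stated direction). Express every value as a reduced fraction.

d6 = 18
d7 = 9/8
d8 = 24/5
d9 = 45/8
d10 = 81/8
d11 = 45
d12 = 327/40
d13 = 429/40
endpoint = (-201/40, 3039/40)

Apply edit: d5 := 9
  d6 = d5*2 = 18
  d7 = d4/4 = 9/8
  d8 = d1*4 = 24/5
  d9 = d7*5 = 45/8
  d10 = d5/2 + d9 = 81/8
  d11 = d5*5 = 45
  d12 = d1/4 - d7 + d11/5 = 327/40
  d13 = d8*2 + d7 = 429/40
Walk from origin (0, 0):
  seg 1: up by d11 = 45 → (0, 45)
  seg 2: up by d13 = 429/40 → (0, 2229/40)
  seg 3: left by d10 = 81/8 → (-81/8, 2229/40)
  seg 4: down by d5 = 9 → (-81/8, 1869/40)
  seg 5: down by d10 = 81/8 → (-81/8, 183/5)
  seg 6: right by d13 = 429/40 → (3/5, 183/5)
  seg 7: up by d11 = 45 → (3/5, 408/5)
  seg 8: down by d9 = 45/8 → (3/5, 3039/40)
  seg 9: left by d9 = 45/8 → (-201/40, 3039/40)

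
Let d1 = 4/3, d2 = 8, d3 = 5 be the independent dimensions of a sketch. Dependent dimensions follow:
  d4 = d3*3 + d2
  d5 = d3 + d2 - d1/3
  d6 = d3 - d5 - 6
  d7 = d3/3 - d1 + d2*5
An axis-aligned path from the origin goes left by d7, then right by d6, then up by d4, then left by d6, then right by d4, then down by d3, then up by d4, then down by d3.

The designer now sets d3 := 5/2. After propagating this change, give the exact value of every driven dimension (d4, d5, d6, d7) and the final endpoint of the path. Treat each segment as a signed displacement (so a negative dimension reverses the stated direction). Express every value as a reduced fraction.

Apply edit: d3 := 5/2
  d4 = d3*3 + d2 = 31/2
  d5 = d3 + d2 - d1/3 = 181/18
  d6 = d3 - d5 - 6 = -122/9
  d7 = d3/3 - d1 + d2*5 = 79/2
Walk from origin (0, 0):
  seg 1: left by d7 = 79/2 → (-79/2, 0)
  seg 2: right by d6 = -122/9 → (-955/18, 0)
  seg 3: up by d4 = 31/2 → (-955/18, 31/2)
  seg 4: left by d6 = -122/9 → (-79/2, 31/2)
  seg 5: right by d4 = 31/2 → (-24, 31/2)
  seg 6: down by d3 = 5/2 → (-24, 13)
  seg 7: up by d4 = 31/2 → (-24, 57/2)
  seg 8: down by d3 = 5/2 → (-24, 26)

d4 = 31/2
d5 = 181/18
d6 = -122/9
d7 = 79/2
endpoint = (-24, 26)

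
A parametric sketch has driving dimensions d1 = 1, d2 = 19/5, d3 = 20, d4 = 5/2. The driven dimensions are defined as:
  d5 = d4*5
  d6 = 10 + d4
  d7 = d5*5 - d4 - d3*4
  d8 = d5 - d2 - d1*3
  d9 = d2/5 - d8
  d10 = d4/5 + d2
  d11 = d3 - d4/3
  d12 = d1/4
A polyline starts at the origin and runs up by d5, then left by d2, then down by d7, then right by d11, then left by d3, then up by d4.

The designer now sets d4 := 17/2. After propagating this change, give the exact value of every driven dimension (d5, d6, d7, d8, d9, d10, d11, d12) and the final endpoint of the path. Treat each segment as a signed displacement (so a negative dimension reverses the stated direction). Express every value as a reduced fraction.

d5 = 85/2
d6 = 37/2
d7 = 124
d8 = 357/10
d9 = -1747/50
d10 = 11/2
d11 = 103/6
d12 = 1/4
endpoint = (-199/30, -73)

Apply edit: d4 := 17/2
  d5 = d4*5 = 85/2
  d6 = 10 + d4 = 37/2
  d7 = d5*5 - d4 - d3*4 = 124
  d8 = d5 - d2 - d1*3 = 357/10
  d9 = d2/5 - d8 = -1747/50
  d10 = d4/5 + d2 = 11/2
  d11 = d3 - d4/3 = 103/6
  d12 = d1/4 = 1/4
Walk from origin (0, 0):
  seg 1: up by d5 = 85/2 → (0, 85/2)
  seg 2: left by d2 = 19/5 → (-19/5, 85/2)
  seg 3: down by d7 = 124 → (-19/5, -163/2)
  seg 4: right by d11 = 103/6 → (401/30, -163/2)
  seg 5: left by d3 = 20 → (-199/30, -163/2)
  seg 6: up by d4 = 17/2 → (-199/30, -73)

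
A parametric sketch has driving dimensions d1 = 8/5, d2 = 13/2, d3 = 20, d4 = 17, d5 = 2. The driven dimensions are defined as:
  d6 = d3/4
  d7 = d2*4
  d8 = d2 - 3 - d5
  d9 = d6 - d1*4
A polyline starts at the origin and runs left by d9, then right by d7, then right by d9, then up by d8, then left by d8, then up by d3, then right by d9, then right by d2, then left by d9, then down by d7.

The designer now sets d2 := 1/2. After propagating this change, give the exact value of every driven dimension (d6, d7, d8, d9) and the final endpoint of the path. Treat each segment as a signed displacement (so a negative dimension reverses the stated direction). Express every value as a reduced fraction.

Apply edit: d2 := 1/2
  d6 = d3/4 = 5
  d7 = d2*4 = 2
  d8 = d2 - 3 - d5 = -9/2
  d9 = d6 - d1*4 = -7/5
Walk from origin (0, 0):
  seg 1: left by d9 = -7/5 → (7/5, 0)
  seg 2: right by d7 = 2 → (17/5, 0)
  seg 3: right by d9 = -7/5 → (2, 0)
  seg 4: up by d8 = -9/2 → (2, -9/2)
  seg 5: left by d8 = -9/2 → (13/2, -9/2)
  seg 6: up by d3 = 20 → (13/2, 31/2)
  seg 7: right by d9 = -7/5 → (51/10, 31/2)
  seg 8: right by d2 = 1/2 → (28/5, 31/2)
  seg 9: left by d9 = -7/5 → (7, 31/2)
  seg 10: down by d7 = 2 → (7, 27/2)

d6 = 5
d7 = 2
d8 = -9/2
d9 = -7/5
endpoint = (7, 27/2)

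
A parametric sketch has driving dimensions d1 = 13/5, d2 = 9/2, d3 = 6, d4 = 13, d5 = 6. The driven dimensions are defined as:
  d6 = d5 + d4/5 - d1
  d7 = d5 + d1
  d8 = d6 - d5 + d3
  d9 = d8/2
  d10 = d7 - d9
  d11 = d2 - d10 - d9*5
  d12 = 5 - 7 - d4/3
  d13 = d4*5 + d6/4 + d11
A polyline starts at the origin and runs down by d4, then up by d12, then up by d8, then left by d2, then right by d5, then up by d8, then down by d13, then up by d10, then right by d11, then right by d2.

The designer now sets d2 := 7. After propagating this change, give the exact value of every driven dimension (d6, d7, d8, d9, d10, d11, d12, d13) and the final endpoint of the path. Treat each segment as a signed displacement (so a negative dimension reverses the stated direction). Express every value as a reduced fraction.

Apply edit: d2 := 7
  d6 = d5 + d4/5 - d1 = 6
  d7 = d5 + d1 = 43/5
  d8 = d6 - d5 + d3 = 6
  d9 = d8/2 = 3
  d10 = d7 - d9 = 28/5
  d11 = d2 - d10 - d9*5 = -68/5
  d12 = 5 - 7 - d4/3 = -19/3
  d13 = d4*5 + d6/4 + d11 = 529/10
Walk from origin (0, 0):
  seg 1: down by d4 = 13 → (0, -13)
  seg 2: up by d12 = -19/3 → (0, -58/3)
  seg 3: up by d8 = 6 → (0, -40/3)
  seg 4: left by d2 = 7 → (-7, -40/3)
  seg 5: right by d5 = 6 → (-1, -40/3)
  seg 6: up by d8 = 6 → (-1, -22/3)
  seg 7: down by d13 = 529/10 → (-1, -1807/30)
  seg 8: up by d10 = 28/5 → (-1, -1639/30)
  seg 9: right by d11 = -68/5 → (-73/5, -1639/30)
  seg 10: right by d2 = 7 → (-38/5, -1639/30)

d6 = 6
d7 = 43/5
d8 = 6
d9 = 3
d10 = 28/5
d11 = -68/5
d12 = -19/3
d13 = 529/10
endpoint = (-38/5, -1639/30)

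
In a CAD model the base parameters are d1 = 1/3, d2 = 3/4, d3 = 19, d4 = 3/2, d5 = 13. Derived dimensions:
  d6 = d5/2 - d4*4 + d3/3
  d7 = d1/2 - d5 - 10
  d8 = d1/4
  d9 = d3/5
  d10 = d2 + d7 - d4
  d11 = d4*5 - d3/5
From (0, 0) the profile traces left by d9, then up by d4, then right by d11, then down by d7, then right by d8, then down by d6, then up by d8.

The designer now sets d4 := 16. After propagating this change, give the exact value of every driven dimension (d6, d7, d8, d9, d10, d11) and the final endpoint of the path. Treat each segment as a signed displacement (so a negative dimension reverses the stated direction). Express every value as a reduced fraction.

d6 = -307/6
d7 = -137/6
d8 = 1/12
d9 = 19/5
d10 = -457/12
d11 = 381/5
endpoint = (4349/60, 1081/12)

Apply edit: d4 := 16
  d6 = d5/2 - d4*4 + d3/3 = -307/6
  d7 = d1/2 - d5 - 10 = -137/6
  d8 = d1/4 = 1/12
  d9 = d3/5 = 19/5
  d10 = d2 + d7 - d4 = -457/12
  d11 = d4*5 - d3/5 = 381/5
Walk from origin (0, 0):
  seg 1: left by d9 = 19/5 → (-19/5, 0)
  seg 2: up by d4 = 16 → (-19/5, 16)
  seg 3: right by d11 = 381/5 → (362/5, 16)
  seg 4: down by d7 = -137/6 → (362/5, 233/6)
  seg 5: right by d8 = 1/12 → (4349/60, 233/6)
  seg 6: down by d6 = -307/6 → (4349/60, 90)
  seg 7: up by d8 = 1/12 → (4349/60, 1081/12)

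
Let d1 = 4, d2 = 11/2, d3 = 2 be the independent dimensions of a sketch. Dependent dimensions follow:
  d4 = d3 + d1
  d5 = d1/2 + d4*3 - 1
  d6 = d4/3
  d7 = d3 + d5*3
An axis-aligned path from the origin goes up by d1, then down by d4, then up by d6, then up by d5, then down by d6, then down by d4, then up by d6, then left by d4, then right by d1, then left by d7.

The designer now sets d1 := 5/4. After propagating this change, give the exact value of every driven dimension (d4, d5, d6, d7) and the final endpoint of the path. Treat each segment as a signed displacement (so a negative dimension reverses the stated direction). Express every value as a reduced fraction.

Apply edit: d1 := 5/4
  d4 = d3 + d1 = 13/4
  d5 = d1/2 + d4*3 - 1 = 75/8
  d6 = d4/3 = 13/12
  d7 = d3 + d5*3 = 241/8
Walk from origin (0, 0):
  seg 1: up by d1 = 5/4 → (0, 5/4)
  seg 2: down by d4 = 13/4 → (0, -2)
  seg 3: up by d6 = 13/12 → (0, -11/12)
  seg 4: up by d5 = 75/8 → (0, 203/24)
  seg 5: down by d6 = 13/12 → (0, 59/8)
  seg 6: down by d4 = 13/4 → (0, 33/8)
  seg 7: up by d6 = 13/12 → (0, 125/24)
  seg 8: left by d4 = 13/4 → (-13/4, 125/24)
  seg 9: right by d1 = 5/4 → (-2, 125/24)
  seg 10: left by d7 = 241/8 → (-257/8, 125/24)

d4 = 13/4
d5 = 75/8
d6 = 13/12
d7 = 241/8
endpoint = (-257/8, 125/24)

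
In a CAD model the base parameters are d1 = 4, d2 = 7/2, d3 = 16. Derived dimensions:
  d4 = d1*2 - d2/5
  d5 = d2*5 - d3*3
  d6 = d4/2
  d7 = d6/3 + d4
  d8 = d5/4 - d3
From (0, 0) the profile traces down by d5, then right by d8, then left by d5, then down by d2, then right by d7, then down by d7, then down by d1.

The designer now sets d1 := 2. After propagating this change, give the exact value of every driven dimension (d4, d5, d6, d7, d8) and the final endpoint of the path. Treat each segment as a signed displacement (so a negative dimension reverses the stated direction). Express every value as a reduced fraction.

Apply edit: d1 := 2
  d4 = d1*2 - d2/5 = 33/10
  d5 = d2*5 - d3*3 = -61/2
  d6 = d4/2 = 33/20
  d7 = d6/3 + d4 = 77/20
  d8 = d5/4 - d3 = -189/8
Walk from origin (0, 0):
  seg 1: down by d5 = -61/2 → (0, 61/2)
  seg 2: right by d8 = -189/8 → (-189/8, 61/2)
  seg 3: left by d5 = -61/2 → (55/8, 61/2)
  seg 4: down by d2 = 7/2 → (55/8, 27)
  seg 5: right by d7 = 77/20 → (429/40, 27)
  seg 6: down by d7 = 77/20 → (429/40, 463/20)
  seg 7: down by d1 = 2 → (429/40, 423/20)

d4 = 33/10
d5 = -61/2
d6 = 33/20
d7 = 77/20
d8 = -189/8
endpoint = (429/40, 423/20)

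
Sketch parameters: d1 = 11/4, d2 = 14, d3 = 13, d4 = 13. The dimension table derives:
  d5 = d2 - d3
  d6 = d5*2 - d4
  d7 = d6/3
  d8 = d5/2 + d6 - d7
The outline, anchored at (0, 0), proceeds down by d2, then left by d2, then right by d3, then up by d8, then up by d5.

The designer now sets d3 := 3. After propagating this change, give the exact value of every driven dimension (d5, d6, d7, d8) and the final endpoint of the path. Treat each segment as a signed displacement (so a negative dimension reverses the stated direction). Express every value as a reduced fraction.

d5 = 11
d6 = 9
d7 = 3
d8 = 23/2
endpoint = (-11, 17/2)

Apply edit: d3 := 3
  d5 = d2 - d3 = 11
  d6 = d5*2 - d4 = 9
  d7 = d6/3 = 3
  d8 = d5/2 + d6 - d7 = 23/2
Walk from origin (0, 0):
  seg 1: down by d2 = 14 → (0, -14)
  seg 2: left by d2 = 14 → (-14, -14)
  seg 3: right by d3 = 3 → (-11, -14)
  seg 4: up by d8 = 23/2 → (-11, -5/2)
  seg 5: up by d5 = 11 → (-11, 17/2)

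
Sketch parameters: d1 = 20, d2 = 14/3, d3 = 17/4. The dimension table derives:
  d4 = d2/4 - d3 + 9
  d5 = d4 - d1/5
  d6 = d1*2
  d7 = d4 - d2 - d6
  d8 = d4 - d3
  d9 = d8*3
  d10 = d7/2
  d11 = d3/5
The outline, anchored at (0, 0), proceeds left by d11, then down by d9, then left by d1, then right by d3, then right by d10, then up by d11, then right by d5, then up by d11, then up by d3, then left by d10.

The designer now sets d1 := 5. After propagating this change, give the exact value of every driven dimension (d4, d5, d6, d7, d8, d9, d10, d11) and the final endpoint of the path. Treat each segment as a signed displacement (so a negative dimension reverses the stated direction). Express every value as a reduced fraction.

Apply edit: d1 := 5
  d4 = d2/4 - d3 + 9 = 71/12
  d5 = d4 - d1/5 = 59/12
  d6 = d1*2 = 10
  d7 = d4 - d2 - d6 = -35/4
  d8 = d4 - d3 = 5/3
  d9 = d8*3 = 5
  d10 = d7/2 = -35/8
  d11 = d3/5 = 17/20
Walk from origin (0, 0):
  seg 1: left by d11 = 17/20 → (-17/20, 0)
  seg 2: down by d9 = 5 → (-17/20, -5)
  seg 3: left by d1 = 5 → (-117/20, -5)
  seg 4: right by d3 = 17/4 → (-8/5, -5)
  seg 5: right by d10 = -35/8 → (-239/40, -5)
  seg 6: up by d11 = 17/20 → (-239/40, -83/20)
  seg 7: right by d5 = 59/12 → (-127/120, -83/20)
  seg 8: up by d11 = 17/20 → (-127/120, -33/10)
  seg 9: up by d3 = 17/4 → (-127/120, 19/20)
  seg 10: left by d10 = -35/8 → (199/60, 19/20)

d4 = 71/12
d5 = 59/12
d6 = 10
d7 = -35/4
d8 = 5/3
d9 = 5
d10 = -35/8
d11 = 17/20
endpoint = (199/60, 19/20)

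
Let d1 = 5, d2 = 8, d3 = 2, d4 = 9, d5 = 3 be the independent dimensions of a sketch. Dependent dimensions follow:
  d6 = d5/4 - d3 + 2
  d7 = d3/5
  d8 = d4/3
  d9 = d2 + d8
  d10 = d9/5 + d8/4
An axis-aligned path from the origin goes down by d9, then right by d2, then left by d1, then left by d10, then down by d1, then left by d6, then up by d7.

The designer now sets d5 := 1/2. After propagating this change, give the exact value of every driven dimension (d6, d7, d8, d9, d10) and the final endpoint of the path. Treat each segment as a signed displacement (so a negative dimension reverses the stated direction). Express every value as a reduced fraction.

Apply edit: d5 := 1/2
  d6 = d5/4 - d3 + 2 = 1/8
  d7 = d3/5 = 2/5
  d8 = d4/3 = 3
  d9 = d2 + d8 = 11
  d10 = d9/5 + d8/4 = 59/20
Walk from origin (0, 0):
  seg 1: down by d9 = 11 → (0, -11)
  seg 2: right by d2 = 8 → (8, -11)
  seg 3: left by d1 = 5 → (3, -11)
  seg 4: left by d10 = 59/20 → (1/20, -11)
  seg 5: down by d1 = 5 → (1/20, -16)
  seg 6: left by d6 = 1/8 → (-3/40, -16)
  seg 7: up by d7 = 2/5 → (-3/40, -78/5)

d6 = 1/8
d7 = 2/5
d8 = 3
d9 = 11
d10 = 59/20
endpoint = (-3/40, -78/5)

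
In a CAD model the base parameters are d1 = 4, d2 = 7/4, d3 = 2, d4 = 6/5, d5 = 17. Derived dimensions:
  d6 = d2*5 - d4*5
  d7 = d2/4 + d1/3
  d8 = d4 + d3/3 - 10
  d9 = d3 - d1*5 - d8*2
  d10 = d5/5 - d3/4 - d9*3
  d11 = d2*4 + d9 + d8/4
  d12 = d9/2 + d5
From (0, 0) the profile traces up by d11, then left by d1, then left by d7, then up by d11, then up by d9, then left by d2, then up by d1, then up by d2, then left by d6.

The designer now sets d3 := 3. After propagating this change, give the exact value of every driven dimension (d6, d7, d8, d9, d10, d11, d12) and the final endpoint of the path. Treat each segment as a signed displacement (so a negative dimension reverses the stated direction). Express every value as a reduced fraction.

d6 = 11/4
d7 = 85/48
d8 = -39/5
d9 = -7/5
d10 = 137/20
d11 = 73/20
d12 = 163/10
endpoint = (-493/48, 233/20)

Apply edit: d3 := 3
  d6 = d2*5 - d4*5 = 11/4
  d7 = d2/4 + d1/3 = 85/48
  d8 = d4 + d3/3 - 10 = -39/5
  d9 = d3 - d1*5 - d8*2 = -7/5
  d10 = d5/5 - d3/4 - d9*3 = 137/20
  d11 = d2*4 + d9 + d8/4 = 73/20
  d12 = d9/2 + d5 = 163/10
Walk from origin (0, 0):
  seg 1: up by d11 = 73/20 → (0, 73/20)
  seg 2: left by d1 = 4 → (-4, 73/20)
  seg 3: left by d7 = 85/48 → (-277/48, 73/20)
  seg 4: up by d11 = 73/20 → (-277/48, 73/10)
  seg 5: up by d9 = -7/5 → (-277/48, 59/10)
  seg 6: left by d2 = 7/4 → (-361/48, 59/10)
  seg 7: up by d1 = 4 → (-361/48, 99/10)
  seg 8: up by d2 = 7/4 → (-361/48, 233/20)
  seg 9: left by d6 = 11/4 → (-493/48, 233/20)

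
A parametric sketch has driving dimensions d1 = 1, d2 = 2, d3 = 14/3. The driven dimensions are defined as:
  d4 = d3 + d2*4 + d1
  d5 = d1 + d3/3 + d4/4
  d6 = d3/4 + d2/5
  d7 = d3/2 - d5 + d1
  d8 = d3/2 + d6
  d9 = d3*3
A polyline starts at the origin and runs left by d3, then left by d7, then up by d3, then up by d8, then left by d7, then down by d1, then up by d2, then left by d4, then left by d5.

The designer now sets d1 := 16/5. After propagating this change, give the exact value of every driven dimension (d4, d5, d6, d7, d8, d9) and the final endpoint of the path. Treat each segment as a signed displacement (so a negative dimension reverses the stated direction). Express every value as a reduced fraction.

d4 = 238/15
d5 = 157/18
d6 = 47/30
d7 = -287/90
d8 = 39/10
d9 = 14
endpoint = (-2059/90, 221/30)

Apply edit: d1 := 16/5
  d4 = d3 + d2*4 + d1 = 238/15
  d5 = d1 + d3/3 + d4/4 = 157/18
  d6 = d3/4 + d2/5 = 47/30
  d7 = d3/2 - d5 + d1 = -287/90
  d8 = d3/2 + d6 = 39/10
  d9 = d3*3 = 14
Walk from origin (0, 0):
  seg 1: left by d3 = 14/3 → (-14/3, 0)
  seg 2: left by d7 = -287/90 → (-133/90, 0)
  seg 3: up by d3 = 14/3 → (-133/90, 14/3)
  seg 4: up by d8 = 39/10 → (-133/90, 257/30)
  seg 5: left by d7 = -287/90 → (77/45, 257/30)
  seg 6: down by d1 = 16/5 → (77/45, 161/30)
  seg 7: up by d2 = 2 → (77/45, 221/30)
  seg 8: left by d4 = 238/15 → (-637/45, 221/30)
  seg 9: left by d5 = 157/18 → (-2059/90, 221/30)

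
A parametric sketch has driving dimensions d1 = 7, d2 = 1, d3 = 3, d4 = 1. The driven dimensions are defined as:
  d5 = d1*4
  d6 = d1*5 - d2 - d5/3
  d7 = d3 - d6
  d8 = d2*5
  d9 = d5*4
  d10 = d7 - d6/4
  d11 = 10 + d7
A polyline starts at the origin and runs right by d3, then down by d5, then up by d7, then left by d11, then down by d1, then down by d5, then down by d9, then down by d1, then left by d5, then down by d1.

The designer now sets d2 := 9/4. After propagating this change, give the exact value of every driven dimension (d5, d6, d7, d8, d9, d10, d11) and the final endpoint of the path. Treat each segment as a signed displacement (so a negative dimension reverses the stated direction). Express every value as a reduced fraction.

d5 = 28
d6 = 281/12
d7 = -245/12
d8 = 45/4
d9 = 112
d10 = -1261/48
d11 = -125/12
endpoint = (-175/12, -2513/12)

Apply edit: d2 := 9/4
  d5 = d1*4 = 28
  d6 = d1*5 - d2 - d5/3 = 281/12
  d7 = d3 - d6 = -245/12
  d8 = d2*5 = 45/4
  d9 = d5*4 = 112
  d10 = d7 - d6/4 = -1261/48
  d11 = 10 + d7 = -125/12
Walk from origin (0, 0):
  seg 1: right by d3 = 3 → (3, 0)
  seg 2: down by d5 = 28 → (3, -28)
  seg 3: up by d7 = -245/12 → (3, -581/12)
  seg 4: left by d11 = -125/12 → (161/12, -581/12)
  seg 5: down by d1 = 7 → (161/12, -665/12)
  seg 6: down by d5 = 28 → (161/12, -1001/12)
  seg 7: down by d9 = 112 → (161/12, -2345/12)
  seg 8: down by d1 = 7 → (161/12, -2429/12)
  seg 9: left by d5 = 28 → (-175/12, -2429/12)
  seg 10: down by d1 = 7 → (-175/12, -2513/12)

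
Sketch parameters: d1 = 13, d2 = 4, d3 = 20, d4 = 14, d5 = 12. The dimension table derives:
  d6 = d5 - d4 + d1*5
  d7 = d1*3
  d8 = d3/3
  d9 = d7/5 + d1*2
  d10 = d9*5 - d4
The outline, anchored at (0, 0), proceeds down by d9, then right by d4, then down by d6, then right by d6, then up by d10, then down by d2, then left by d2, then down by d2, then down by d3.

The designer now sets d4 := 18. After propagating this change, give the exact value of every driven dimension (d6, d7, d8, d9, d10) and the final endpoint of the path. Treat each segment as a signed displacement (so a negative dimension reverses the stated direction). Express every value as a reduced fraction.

d6 = 59
d7 = 39
d8 = 20/3
d9 = 169/5
d10 = 151
endpoint = (73, 151/5)

Apply edit: d4 := 18
  d6 = d5 - d4 + d1*5 = 59
  d7 = d1*3 = 39
  d8 = d3/3 = 20/3
  d9 = d7/5 + d1*2 = 169/5
  d10 = d9*5 - d4 = 151
Walk from origin (0, 0):
  seg 1: down by d9 = 169/5 → (0, -169/5)
  seg 2: right by d4 = 18 → (18, -169/5)
  seg 3: down by d6 = 59 → (18, -464/5)
  seg 4: right by d6 = 59 → (77, -464/5)
  seg 5: up by d10 = 151 → (77, 291/5)
  seg 6: down by d2 = 4 → (77, 271/5)
  seg 7: left by d2 = 4 → (73, 271/5)
  seg 8: down by d2 = 4 → (73, 251/5)
  seg 9: down by d3 = 20 → (73, 151/5)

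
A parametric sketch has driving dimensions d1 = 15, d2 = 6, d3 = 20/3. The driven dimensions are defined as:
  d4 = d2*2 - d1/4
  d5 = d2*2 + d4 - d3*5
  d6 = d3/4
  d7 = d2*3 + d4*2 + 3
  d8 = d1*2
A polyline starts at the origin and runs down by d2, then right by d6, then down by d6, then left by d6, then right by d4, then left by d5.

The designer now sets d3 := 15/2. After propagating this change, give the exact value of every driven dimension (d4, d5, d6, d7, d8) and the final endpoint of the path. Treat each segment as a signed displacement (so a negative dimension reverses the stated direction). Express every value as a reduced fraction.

d4 = 33/4
d5 = -69/4
d6 = 15/8
d7 = 75/2
d8 = 30
endpoint = (51/2, -63/8)

Apply edit: d3 := 15/2
  d4 = d2*2 - d1/4 = 33/4
  d5 = d2*2 + d4 - d3*5 = -69/4
  d6 = d3/4 = 15/8
  d7 = d2*3 + d4*2 + 3 = 75/2
  d8 = d1*2 = 30
Walk from origin (0, 0):
  seg 1: down by d2 = 6 → (0, -6)
  seg 2: right by d6 = 15/8 → (15/8, -6)
  seg 3: down by d6 = 15/8 → (15/8, -63/8)
  seg 4: left by d6 = 15/8 → (0, -63/8)
  seg 5: right by d4 = 33/4 → (33/4, -63/8)
  seg 6: left by d5 = -69/4 → (51/2, -63/8)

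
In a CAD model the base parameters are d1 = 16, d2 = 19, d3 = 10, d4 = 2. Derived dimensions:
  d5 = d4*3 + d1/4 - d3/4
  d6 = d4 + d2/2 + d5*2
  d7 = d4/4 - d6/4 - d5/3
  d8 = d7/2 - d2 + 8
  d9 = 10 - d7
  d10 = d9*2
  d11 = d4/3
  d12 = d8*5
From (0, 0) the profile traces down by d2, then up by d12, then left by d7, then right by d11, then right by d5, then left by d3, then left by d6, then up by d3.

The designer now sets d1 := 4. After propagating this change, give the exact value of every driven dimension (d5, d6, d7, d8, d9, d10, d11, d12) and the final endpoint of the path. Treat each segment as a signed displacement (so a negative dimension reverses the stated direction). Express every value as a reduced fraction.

d5 = 9/2
d6 = 41/2
d7 = -49/8
d8 = -225/16
d9 = 129/8
d10 = 129/4
d11 = 2/3
d12 = -1125/16
endpoint = (-461/24, -1269/16)

Apply edit: d1 := 4
  d5 = d4*3 + d1/4 - d3/4 = 9/2
  d6 = d4 + d2/2 + d5*2 = 41/2
  d7 = d4/4 - d6/4 - d5/3 = -49/8
  d8 = d7/2 - d2 + 8 = -225/16
  d9 = 10 - d7 = 129/8
  d10 = d9*2 = 129/4
  d11 = d4/3 = 2/3
  d12 = d8*5 = -1125/16
Walk from origin (0, 0):
  seg 1: down by d2 = 19 → (0, -19)
  seg 2: up by d12 = -1125/16 → (0, -1429/16)
  seg 3: left by d7 = -49/8 → (49/8, -1429/16)
  seg 4: right by d11 = 2/3 → (163/24, -1429/16)
  seg 5: right by d5 = 9/2 → (271/24, -1429/16)
  seg 6: left by d3 = 10 → (31/24, -1429/16)
  seg 7: left by d6 = 41/2 → (-461/24, -1429/16)
  seg 8: up by d3 = 10 → (-461/24, -1269/16)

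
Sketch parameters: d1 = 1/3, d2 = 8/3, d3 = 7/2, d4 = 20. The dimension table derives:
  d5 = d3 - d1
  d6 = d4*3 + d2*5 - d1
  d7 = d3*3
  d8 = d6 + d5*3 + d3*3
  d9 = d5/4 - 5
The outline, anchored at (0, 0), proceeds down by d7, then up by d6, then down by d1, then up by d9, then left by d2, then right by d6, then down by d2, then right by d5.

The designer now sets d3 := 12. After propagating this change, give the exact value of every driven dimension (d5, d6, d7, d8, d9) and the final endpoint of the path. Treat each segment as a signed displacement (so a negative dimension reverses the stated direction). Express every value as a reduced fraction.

Apply edit: d3 := 12
  d5 = d3 - d1 = 35/3
  d6 = d4*3 + d2*5 - d1 = 73
  d7 = d3*3 = 36
  d8 = d6 + d5*3 + d3*3 = 144
  d9 = d5/4 - 5 = -25/12
Walk from origin (0, 0):
  seg 1: down by d7 = 36 → (0, -36)
  seg 2: up by d6 = 73 → (0, 37)
  seg 3: down by d1 = 1/3 → (0, 110/3)
  seg 4: up by d9 = -25/12 → (0, 415/12)
  seg 5: left by d2 = 8/3 → (-8/3, 415/12)
  seg 6: right by d6 = 73 → (211/3, 415/12)
  seg 7: down by d2 = 8/3 → (211/3, 383/12)
  seg 8: right by d5 = 35/3 → (82, 383/12)

d5 = 35/3
d6 = 73
d7 = 36
d8 = 144
d9 = -25/12
endpoint = (82, 383/12)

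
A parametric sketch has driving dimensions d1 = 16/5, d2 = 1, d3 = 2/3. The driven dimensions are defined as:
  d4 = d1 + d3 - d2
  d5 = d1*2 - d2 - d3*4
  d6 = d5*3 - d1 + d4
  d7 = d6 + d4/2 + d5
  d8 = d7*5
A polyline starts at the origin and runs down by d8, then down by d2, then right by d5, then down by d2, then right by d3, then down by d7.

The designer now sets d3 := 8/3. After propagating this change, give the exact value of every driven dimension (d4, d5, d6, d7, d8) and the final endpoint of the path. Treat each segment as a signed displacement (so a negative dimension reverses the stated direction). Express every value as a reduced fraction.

Apply edit: d3 := 8/3
  d4 = d1 + d3 - d2 = 73/15
  d5 = d1*2 - d2 - d3*4 = -79/15
  d6 = d5*3 - d1 + d4 = -212/15
  d7 = d6 + d4/2 + d5 = -509/30
  d8 = d7*5 = -509/6
Walk from origin (0, 0):
  seg 1: down by d8 = -509/6 → (0, 509/6)
  seg 2: down by d2 = 1 → (0, 503/6)
  seg 3: right by d5 = -79/15 → (-79/15, 503/6)
  seg 4: down by d2 = 1 → (-79/15, 497/6)
  seg 5: right by d3 = 8/3 → (-13/5, 497/6)
  seg 6: down by d7 = -509/30 → (-13/5, 499/5)

d4 = 73/15
d5 = -79/15
d6 = -212/15
d7 = -509/30
d8 = -509/6
endpoint = (-13/5, 499/5)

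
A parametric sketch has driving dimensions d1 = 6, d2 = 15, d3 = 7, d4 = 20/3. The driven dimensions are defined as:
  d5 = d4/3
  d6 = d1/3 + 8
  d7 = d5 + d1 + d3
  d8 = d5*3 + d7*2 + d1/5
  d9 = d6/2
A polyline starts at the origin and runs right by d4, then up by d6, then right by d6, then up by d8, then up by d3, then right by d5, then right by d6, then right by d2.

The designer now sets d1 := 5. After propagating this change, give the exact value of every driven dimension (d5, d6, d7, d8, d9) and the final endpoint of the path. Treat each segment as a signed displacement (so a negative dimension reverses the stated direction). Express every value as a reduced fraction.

d5 = 20/9
d6 = 29/3
d7 = 128/9
d8 = 325/9
d9 = 29/6
endpoint = (389/9, 475/9)

Apply edit: d1 := 5
  d5 = d4/3 = 20/9
  d6 = d1/3 + 8 = 29/3
  d7 = d5 + d1 + d3 = 128/9
  d8 = d5*3 + d7*2 + d1/5 = 325/9
  d9 = d6/2 = 29/6
Walk from origin (0, 0):
  seg 1: right by d4 = 20/3 → (20/3, 0)
  seg 2: up by d6 = 29/3 → (20/3, 29/3)
  seg 3: right by d6 = 29/3 → (49/3, 29/3)
  seg 4: up by d8 = 325/9 → (49/3, 412/9)
  seg 5: up by d3 = 7 → (49/3, 475/9)
  seg 6: right by d5 = 20/9 → (167/9, 475/9)
  seg 7: right by d6 = 29/3 → (254/9, 475/9)
  seg 8: right by d2 = 15 → (389/9, 475/9)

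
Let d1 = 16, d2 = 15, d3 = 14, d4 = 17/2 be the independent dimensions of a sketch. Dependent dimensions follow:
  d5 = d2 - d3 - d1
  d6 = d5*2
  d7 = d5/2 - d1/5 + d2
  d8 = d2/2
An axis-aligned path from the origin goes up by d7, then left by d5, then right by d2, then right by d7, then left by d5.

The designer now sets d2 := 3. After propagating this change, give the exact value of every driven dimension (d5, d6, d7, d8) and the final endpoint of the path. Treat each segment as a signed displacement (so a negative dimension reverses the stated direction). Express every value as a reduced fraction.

d5 = -27
d6 = -54
d7 = -137/10
d8 = 3/2
endpoint = (433/10, -137/10)

Apply edit: d2 := 3
  d5 = d2 - d3 - d1 = -27
  d6 = d5*2 = -54
  d7 = d5/2 - d1/5 + d2 = -137/10
  d8 = d2/2 = 3/2
Walk from origin (0, 0):
  seg 1: up by d7 = -137/10 → (0, -137/10)
  seg 2: left by d5 = -27 → (27, -137/10)
  seg 3: right by d2 = 3 → (30, -137/10)
  seg 4: right by d7 = -137/10 → (163/10, -137/10)
  seg 5: left by d5 = -27 → (433/10, -137/10)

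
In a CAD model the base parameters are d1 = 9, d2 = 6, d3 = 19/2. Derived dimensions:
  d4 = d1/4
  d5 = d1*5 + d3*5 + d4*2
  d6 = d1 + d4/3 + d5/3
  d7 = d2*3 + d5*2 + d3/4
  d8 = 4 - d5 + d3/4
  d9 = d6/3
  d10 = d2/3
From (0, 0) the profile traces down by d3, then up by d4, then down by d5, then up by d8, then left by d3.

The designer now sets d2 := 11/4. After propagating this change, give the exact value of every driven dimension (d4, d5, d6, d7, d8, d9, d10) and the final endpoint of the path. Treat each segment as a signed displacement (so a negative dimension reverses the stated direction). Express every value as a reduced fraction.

d4 = 9/4
d5 = 97
d6 = 505/12
d7 = 1637/8
d8 = -725/8
d9 = 505/36
d10 = 11/12
endpoint = (-19/2, -1559/8)

Apply edit: d2 := 11/4
  d4 = d1/4 = 9/4
  d5 = d1*5 + d3*5 + d4*2 = 97
  d6 = d1 + d4/3 + d5/3 = 505/12
  d7 = d2*3 + d5*2 + d3/4 = 1637/8
  d8 = 4 - d5 + d3/4 = -725/8
  d9 = d6/3 = 505/36
  d10 = d2/3 = 11/12
Walk from origin (0, 0):
  seg 1: down by d3 = 19/2 → (0, -19/2)
  seg 2: up by d4 = 9/4 → (0, -29/4)
  seg 3: down by d5 = 97 → (0, -417/4)
  seg 4: up by d8 = -725/8 → (0, -1559/8)
  seg 5: left by d3 = 19/2 → (-19/2, -1559/8)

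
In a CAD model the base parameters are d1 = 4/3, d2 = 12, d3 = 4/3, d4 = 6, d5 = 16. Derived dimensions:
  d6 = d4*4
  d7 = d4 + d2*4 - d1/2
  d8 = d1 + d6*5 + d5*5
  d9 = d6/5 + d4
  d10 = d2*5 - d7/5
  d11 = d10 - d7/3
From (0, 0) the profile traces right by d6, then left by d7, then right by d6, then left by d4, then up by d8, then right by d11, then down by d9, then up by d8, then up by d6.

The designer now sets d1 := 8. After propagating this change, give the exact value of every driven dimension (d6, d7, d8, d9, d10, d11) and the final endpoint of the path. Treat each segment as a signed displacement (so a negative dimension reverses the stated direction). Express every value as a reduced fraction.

d6 = 24
d7 = 50
d8 = 208
d9 = 54/5
d10 = 50
d11 = 100/3
endpoint = (76/3, 2146/5)

Apply edit: d1 := 8
  d6 = d4*4 = 24
  d7 = d4 + d2*4 - d1/2 = 50
  d8 = d1 + d6*5 + d5*5 = 208
  d9 = d6/5 + d4 = 54/5
  d10 = d2*5 - d7/5 = 50
  d11 = d10 - d7/3 = 100/3
Walk from origin (0, 0):
  seg 1: right by d6 = 24 → (24, 0)
  seg 2: left by d7 = 50 → (-26, 0)
  seg 3: right by d6 = 24 → (-2, 0)
  seg 4: left by d4 = 6 → (-8, 0)
  seg 5: up by d8 = 208 → (-8, 208)
  seg 6: right by d11 = 100/3 → (76/3, 208)
  seg 7: down by d9 = 54/5 → (76/3, 986/5)
  seg 8: up by d8 = 208 → (76/3, 2026/5)
  seg 9: up by d6 = 24 → (76/3, 2146/5)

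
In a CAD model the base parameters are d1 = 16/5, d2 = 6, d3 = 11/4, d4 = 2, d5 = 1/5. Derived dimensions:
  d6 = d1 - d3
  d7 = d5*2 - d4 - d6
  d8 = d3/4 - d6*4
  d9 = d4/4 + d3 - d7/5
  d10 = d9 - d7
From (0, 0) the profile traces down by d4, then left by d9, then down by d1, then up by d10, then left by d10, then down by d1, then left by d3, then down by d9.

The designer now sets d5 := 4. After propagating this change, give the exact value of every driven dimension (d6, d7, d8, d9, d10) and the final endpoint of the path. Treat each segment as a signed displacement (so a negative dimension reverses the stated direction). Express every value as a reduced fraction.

Apply edit: d5 := 4
  d6 = d1 - d3 = 9/20
  d7 = d5*2 - d4 - d6 = 111/20
  d8 = d3/4 - d6*4 = -89/80
  d9 = d4/4 + d3 - d7/5 = 107/50
  d10 = d9 - d7 = -341/100
Walk from origin (0, 0):
  seg 1: down by d4 = 2 → (0, -2)
  seg 2: left by d9 = 107/50 → (-107/50, -2)
  seg 3: down by d1 = 16/5 → (-107/50, -26/5)
  seg 4: up by d10 = -341/100 → (-107/50, -861/100)
  seg 5: left by d10 = -341/100 → (127/100, -861/100)
  seg 6: down by d1 = 16/5 → (127/100, -1181/100)
  seg 7: left by d3 = 11/4 → (-37/25, -1181/100)
  seg 8: down by d9 = 107/50 → (-37/25, -279/20)

d6 = 9/20
d7 = 111/20
d8 = -89/80
d9 = 107/50
d10 = -341/100
endpoint = (-37/25, -279/20)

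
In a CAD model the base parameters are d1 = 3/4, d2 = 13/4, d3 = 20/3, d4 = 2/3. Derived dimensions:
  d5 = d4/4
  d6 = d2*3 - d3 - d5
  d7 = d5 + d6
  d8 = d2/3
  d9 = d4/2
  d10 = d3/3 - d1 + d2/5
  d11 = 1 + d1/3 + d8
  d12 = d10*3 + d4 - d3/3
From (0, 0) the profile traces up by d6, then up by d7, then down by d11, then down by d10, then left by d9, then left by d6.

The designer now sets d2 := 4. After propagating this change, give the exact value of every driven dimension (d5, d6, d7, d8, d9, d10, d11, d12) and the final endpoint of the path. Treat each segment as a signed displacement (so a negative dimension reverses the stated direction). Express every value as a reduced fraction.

Apply edit: d2 := 4
  d5 = d4/4 = 1/6
  d6 = d2*3 - d3 - d5 = 31/6
  d7 = d5 + d6 = 16/3
  d8 = d2/3 = 4/3
  d9 = d4/2 = 1/3
  d10 = d3/3 - d1 + d2/5 = 409/180
  d11 = 1 + d1/3 + d8 = 31/12
  d12 = d10*3 + d4 - d3/3 = 947/180
Walk from origin (0, 0):
  seg 1: up by d6 = 31/6 → (0, 31/6)
  seg 2: up by d7 = 16/3 → (0, 21/2)
  seg 3: down by d11 = 31/12 → (0, 95/12)
  seg 4: down by d10 = 409/180 → (0, 254/45)
  seg 5: left by d9 = 1/3 → (-1/3, 254/45)
  seg 6: left by d6 = 31/6 → (-11/2, 254/45)

d5 = 1/6
d6 = 31/6
d7 = 16/3
d8 = 4/3
d9 = 1/3
d10 = 409/180
d11 = 31/12
d12 = 947/180
endpoint = (-11/2, 254/45)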